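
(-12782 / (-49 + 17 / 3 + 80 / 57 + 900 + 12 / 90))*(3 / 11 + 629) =-573089685/61147 = -9372.33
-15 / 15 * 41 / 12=-41/12 = -3.42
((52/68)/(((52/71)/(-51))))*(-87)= 18531/4 = 4632.75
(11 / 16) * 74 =407/8 = 50.88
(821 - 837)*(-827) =13232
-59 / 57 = -1.04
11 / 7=1.57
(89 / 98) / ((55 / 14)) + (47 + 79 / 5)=24267/385 = 63.03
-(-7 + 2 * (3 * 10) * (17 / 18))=-149/3 = -49.67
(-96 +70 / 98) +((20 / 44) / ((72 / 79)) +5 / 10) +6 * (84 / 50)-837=-127679287/138600 = -921.21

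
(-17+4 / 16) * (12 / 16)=-201/16 = -12.56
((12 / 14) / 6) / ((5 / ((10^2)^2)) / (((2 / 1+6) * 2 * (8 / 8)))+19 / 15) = 96000/851221 = 0.11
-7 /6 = -1.17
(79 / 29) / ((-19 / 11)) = -869/551 = -1.58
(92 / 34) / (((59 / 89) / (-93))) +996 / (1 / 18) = 17601042/1003 = 17548.40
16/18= 8/9 = 0.89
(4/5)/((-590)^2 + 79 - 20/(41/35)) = 164/71373195 = 0.00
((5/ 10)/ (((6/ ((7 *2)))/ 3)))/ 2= 7/4 = 1.75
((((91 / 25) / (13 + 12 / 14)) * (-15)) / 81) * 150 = -6370/873 = -7.30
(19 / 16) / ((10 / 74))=703/80 = 8.79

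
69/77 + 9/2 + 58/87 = 2801/462 = 6.06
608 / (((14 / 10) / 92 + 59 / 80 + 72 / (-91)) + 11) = 20360704/367079 = 55.47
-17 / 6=-2.83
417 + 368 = 785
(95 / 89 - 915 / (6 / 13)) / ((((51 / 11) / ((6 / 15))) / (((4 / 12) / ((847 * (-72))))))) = 3359/3594888 = 0.00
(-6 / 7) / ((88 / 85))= -255/308 = -0.83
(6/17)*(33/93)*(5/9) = 110/1581 = 0.07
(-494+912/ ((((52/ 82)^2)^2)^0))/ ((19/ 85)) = 1870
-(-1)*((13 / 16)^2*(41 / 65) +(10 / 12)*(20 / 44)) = 0.80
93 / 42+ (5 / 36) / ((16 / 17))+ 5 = 29683/4032 = 7.36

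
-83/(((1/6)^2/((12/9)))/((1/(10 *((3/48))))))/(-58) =15936/145 = 109.90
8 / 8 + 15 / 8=23/8 = 2.88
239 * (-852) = -203628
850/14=425/7 = 60.71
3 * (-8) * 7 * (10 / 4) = -420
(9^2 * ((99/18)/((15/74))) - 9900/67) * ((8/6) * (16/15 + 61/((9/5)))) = 480123644/5025 = 95546.99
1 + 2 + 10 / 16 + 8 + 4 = 15.62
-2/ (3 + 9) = -1/6 = -0.17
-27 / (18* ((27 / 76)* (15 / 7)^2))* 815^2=-49471478/81 = -610758.99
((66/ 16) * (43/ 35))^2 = 25.68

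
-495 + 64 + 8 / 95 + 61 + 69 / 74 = -2593953/7030 = -368.98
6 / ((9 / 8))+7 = 37/3 = 12.33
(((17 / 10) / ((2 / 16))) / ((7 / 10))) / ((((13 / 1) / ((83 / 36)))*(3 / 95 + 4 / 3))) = 268090/106197 = 2.52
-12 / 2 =-6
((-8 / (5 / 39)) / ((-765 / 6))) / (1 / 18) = 3744/425 = 8.81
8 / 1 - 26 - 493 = -511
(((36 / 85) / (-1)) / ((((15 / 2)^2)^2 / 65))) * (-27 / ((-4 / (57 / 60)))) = -2964/53125 = -0.06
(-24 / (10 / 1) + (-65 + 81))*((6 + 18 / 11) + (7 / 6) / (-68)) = 6839/66 = 103.62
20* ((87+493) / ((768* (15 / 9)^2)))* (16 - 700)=-14877/4 = -3719.25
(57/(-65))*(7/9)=-133/195 = -0.68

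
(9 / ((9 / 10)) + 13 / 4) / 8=1.66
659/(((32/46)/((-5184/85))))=-4910868/85 = -57774.92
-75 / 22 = -3.41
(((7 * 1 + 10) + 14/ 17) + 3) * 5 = 104.12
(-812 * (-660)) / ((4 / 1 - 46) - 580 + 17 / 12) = -584640/677 = -863.57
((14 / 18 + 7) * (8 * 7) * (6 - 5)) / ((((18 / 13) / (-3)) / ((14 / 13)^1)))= -27440/27 = -1016.30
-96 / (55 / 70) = -1344/11 = -122.18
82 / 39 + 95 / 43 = 7231/1677 = 4.31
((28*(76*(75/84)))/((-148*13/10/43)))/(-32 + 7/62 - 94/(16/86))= 5065400/6407401 = 0.79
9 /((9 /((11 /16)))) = 11/16 = 0.69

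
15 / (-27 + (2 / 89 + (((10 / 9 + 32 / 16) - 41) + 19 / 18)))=-1602/6815 = -0.24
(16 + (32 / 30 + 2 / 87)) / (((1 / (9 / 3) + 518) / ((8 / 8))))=7434/225475 = 0.03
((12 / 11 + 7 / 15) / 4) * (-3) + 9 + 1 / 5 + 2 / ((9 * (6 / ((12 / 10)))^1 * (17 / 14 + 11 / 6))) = 8497/1056 = 8.05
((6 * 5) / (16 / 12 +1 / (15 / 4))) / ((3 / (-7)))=-175/4 = -43.75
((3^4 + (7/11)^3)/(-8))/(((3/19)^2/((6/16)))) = -19521797/127776 = -152.78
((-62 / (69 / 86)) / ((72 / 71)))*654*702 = -804654786/23 = -34984990.70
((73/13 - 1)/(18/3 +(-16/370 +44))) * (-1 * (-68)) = 377400/60073 = 6.28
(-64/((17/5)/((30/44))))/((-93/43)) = 34400/5797 = 5.93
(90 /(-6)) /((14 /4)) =-30/7 = -4.29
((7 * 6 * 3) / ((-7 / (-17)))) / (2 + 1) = 102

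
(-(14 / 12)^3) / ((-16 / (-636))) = -63.12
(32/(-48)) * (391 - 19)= -248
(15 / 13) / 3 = 5/13 = 0.38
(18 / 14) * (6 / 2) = 27/7 = 3.86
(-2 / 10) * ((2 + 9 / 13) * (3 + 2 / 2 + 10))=-98/13 = -7.54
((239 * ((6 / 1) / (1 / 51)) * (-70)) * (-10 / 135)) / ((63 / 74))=12026480/27 = 445425.19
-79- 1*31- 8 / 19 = -2098/19 = -110.42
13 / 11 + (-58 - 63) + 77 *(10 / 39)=-100.07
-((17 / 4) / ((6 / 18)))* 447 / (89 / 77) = -1755369/356 = -4930.81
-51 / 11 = -4.64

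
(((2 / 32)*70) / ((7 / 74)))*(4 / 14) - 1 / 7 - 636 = -8721/14 = -622.93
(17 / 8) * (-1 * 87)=-1479/8 = -184.88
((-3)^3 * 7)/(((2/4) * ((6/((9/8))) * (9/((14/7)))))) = -63/4 = -15.75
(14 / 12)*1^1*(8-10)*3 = -7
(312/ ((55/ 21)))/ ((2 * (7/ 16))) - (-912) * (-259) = -12983952/55 = -236071.85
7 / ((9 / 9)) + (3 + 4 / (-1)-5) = 1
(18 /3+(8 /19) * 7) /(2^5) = 0.28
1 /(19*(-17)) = -1/323 = 0.00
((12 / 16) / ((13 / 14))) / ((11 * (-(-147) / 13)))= 1/154 = 0.01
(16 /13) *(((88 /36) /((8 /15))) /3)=220/117 = 1.88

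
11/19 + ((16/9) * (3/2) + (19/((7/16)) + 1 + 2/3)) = 48.34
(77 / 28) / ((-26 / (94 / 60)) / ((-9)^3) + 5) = 11421/20860 = 0.55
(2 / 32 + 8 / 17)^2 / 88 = 21025/6510592 = 0.00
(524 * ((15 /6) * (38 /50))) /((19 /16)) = 4192/5 = 838.40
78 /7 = 11.14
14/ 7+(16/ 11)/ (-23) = 490/253 = 1.94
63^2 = 3969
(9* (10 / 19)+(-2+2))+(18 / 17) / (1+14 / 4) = 1606/323 = 4.97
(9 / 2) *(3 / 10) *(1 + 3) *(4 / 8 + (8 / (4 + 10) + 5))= 459/14 = 32.79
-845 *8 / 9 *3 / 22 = -3380/33 = -102.42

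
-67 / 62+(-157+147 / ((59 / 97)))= 305799/3658 = 83.60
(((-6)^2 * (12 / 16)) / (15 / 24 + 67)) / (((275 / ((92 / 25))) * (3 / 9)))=59616/3719375 = 0.02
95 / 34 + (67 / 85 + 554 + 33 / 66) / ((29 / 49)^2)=113525737/71485 = 1588.11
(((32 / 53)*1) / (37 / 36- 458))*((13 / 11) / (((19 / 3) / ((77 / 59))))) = -314496/977403263 = 0.00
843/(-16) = -843/16 = -52.69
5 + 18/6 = 8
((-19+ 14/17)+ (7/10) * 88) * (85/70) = 3691/70 = 52.73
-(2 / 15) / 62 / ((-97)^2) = -1/4375185 = 0.00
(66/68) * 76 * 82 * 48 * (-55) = -271465920/17 = -15968583.53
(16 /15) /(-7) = -16/105 = -0.15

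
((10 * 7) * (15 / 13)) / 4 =525/26 = 20.19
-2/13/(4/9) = -9/26 = -0.35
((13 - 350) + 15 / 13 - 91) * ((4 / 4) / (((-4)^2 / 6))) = -16647/104 = -160.07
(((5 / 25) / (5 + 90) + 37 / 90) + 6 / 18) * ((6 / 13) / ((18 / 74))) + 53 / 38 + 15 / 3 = 7.81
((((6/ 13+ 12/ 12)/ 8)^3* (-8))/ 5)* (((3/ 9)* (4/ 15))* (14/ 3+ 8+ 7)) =-404681/23727600 = -0.02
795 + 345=1140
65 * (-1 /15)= -13/3 = -4.33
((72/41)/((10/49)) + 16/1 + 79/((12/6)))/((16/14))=183981/3280 = 56.09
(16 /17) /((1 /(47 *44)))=33088/17 = 1946.35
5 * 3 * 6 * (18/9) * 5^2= 4500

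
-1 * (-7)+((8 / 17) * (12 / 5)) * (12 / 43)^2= 1113979/157165 = 7.09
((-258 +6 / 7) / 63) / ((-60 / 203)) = 13.81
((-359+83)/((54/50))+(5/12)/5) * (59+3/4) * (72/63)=-2198083/126 = -17445.10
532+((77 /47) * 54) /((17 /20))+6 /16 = 4068221/6392 = 636.46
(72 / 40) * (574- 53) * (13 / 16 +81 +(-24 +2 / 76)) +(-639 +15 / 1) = 81498207/1520 = 53617.24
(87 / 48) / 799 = 29/12784 = 0.00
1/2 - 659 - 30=-1377/2 = -688.50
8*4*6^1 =192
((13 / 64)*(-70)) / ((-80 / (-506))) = -23023/256 = -89.93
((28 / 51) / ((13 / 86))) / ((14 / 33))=1892/221 = 8.56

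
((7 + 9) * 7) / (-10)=-56/5 = -11.20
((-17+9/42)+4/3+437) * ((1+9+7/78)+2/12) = 3541000/819 = 4323.57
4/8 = 1/2 = 0.50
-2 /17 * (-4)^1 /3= 8/51 = 0.16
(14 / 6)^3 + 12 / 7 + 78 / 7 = 4831/189 = 25.56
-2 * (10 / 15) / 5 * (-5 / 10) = 2/15 = 0.13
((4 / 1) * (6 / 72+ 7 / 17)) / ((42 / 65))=6565/2142 = 3.06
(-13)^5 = -371293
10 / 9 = 1.11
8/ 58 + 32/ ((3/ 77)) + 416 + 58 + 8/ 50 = 2817998/2175 = 1295.63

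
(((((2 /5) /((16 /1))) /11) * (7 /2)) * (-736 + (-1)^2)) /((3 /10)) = -19.49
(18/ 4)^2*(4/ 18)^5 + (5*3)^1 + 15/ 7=87536/5103 = 17.15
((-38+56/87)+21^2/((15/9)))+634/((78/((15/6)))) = 933317/3770 = 247.56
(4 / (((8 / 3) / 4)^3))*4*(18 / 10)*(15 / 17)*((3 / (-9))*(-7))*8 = 27216/17 = 1600.94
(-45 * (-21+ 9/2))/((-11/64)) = -4320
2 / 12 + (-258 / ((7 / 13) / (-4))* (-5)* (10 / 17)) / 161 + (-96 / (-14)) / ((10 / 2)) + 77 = 25017341/574770 = 43.53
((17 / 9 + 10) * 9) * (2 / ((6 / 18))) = 642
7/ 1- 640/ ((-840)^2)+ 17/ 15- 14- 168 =-383378/2205 = -173.87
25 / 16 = 1.56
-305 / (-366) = 5/6 = 0.83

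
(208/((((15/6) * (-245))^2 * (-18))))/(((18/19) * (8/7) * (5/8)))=-3952/86821875 = 0.00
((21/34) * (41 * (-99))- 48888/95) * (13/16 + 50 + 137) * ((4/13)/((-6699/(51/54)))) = 93106319/3782064 = 24.62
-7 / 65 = -0.11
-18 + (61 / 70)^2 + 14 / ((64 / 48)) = -33029/4900 = -6.74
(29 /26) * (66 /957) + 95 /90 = 265/234 = 1.13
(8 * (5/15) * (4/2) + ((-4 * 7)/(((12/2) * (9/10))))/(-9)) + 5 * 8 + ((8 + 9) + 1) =15530/243 = 63.91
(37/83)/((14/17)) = 629/1162 = 0.54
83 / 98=0.85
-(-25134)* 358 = 8997972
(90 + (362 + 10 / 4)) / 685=909/1370 = 0.66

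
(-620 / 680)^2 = 961/1156 = 0.83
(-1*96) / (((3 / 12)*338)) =-192/169 = -1.14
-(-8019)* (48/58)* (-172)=-33102432/29 = -1141463.17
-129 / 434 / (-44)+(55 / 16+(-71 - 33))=-100.56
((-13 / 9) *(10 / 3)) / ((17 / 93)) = -4030/153 = -26.34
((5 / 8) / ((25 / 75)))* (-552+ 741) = 2835/8 = 354.38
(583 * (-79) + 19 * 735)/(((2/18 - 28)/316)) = 91269648/251 = 363624.10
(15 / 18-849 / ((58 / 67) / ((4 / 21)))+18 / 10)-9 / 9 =-1127713/6090 = -185.17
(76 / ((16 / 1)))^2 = 361/16 = 22.56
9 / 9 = 1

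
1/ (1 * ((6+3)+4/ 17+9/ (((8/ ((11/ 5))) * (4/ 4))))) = 0.09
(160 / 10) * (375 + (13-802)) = -6624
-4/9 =-0.44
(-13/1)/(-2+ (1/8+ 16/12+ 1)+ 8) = -312/203 = -1.54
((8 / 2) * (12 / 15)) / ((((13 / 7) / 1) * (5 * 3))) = 112/975 = 0.11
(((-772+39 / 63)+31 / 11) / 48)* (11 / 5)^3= -10741049/63000 = -170.49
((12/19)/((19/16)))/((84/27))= 432/2527 = 0.17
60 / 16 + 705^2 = 1988115/4 = 497028.75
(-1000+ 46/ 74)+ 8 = -36681/37 = -991.38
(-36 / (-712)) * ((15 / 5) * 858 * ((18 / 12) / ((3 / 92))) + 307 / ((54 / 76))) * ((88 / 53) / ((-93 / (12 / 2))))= -643.64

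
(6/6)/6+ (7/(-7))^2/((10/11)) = 19/15 = 1.27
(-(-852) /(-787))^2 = 725904/619369 = 1.17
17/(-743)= -0.02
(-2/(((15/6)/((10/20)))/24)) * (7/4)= -84/5 = -16.80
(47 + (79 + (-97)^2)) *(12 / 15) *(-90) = -686520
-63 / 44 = -1.43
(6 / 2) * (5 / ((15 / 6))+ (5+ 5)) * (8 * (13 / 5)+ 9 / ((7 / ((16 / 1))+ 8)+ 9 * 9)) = 199392/265 = 752.42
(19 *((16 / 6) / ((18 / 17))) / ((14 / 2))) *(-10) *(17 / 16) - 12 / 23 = -636001/8694 = -73.15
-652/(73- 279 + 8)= 326/99 = 3.29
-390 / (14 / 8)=-1560/7 = -222.86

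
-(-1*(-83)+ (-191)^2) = -36564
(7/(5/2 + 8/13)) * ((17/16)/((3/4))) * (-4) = -3094/243 = -12.73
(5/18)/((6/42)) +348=6299/18 = 349.94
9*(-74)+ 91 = -575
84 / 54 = 14/9 = 1.56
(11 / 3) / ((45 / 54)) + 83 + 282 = 1847/5 = 369.40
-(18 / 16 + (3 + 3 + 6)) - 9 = -177/8 = -22.12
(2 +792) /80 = 397/40 = 9.92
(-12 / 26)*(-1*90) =540/13 = 41.54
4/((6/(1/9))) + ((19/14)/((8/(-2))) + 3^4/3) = 40423/1512 = 26.73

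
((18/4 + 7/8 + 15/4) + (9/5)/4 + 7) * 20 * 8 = 2652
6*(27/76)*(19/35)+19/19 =2.16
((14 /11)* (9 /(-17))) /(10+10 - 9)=-126/2057 = -0.06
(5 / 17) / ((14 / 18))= 45/119 = 0.38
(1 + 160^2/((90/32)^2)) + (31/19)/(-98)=488260439/150822 = 3237.33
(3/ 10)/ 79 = 3/790 = 0.00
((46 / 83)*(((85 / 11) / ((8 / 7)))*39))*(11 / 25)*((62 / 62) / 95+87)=441168819/78850 = 5595.04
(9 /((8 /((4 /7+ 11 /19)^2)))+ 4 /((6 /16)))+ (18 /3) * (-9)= -41.84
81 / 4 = 20.25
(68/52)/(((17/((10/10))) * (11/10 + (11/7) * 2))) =70/3861 = 0.02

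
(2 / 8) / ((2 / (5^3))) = 125/8 = 15.62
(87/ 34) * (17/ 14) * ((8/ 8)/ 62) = 87/1736 = 0.05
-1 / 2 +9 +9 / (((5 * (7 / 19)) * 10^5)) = 29750171/3500000 = 8.50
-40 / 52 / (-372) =5/2418 = 0.00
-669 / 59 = -11.34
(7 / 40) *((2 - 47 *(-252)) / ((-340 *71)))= -41461/482800 = -0.09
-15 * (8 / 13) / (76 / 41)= -1230/247 = -4.98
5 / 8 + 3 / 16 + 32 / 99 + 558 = 885671/1584 = 559.14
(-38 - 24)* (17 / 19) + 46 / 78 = -40669/741 = -54.88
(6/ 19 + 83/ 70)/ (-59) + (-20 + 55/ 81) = -122967307/6356070 = -19.35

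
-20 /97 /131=-20/12707 = 0.00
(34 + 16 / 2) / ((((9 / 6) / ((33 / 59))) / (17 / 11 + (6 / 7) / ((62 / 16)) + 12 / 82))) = 2246628/74989 = 29.96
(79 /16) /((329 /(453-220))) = 18407/5264 = 3.50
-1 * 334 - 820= -1154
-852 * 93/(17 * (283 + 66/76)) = -3010968/183379 = -16.42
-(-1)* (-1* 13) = -13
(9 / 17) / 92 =9/1564 = 0.01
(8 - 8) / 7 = 0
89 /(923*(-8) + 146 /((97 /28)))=-8633/712160 = -0.01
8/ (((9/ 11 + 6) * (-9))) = -88/675 = -0.13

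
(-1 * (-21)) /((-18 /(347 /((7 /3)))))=-347/2 = -173.50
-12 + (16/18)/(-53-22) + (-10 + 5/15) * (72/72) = -14633/675 = -21.68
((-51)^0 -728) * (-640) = 465280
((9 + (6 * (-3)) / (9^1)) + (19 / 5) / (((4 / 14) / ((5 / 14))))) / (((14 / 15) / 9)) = 6345/56 = 113.30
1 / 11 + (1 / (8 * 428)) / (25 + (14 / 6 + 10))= 383521/4218368 = 0.09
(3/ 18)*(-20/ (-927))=10/2781 = 0.00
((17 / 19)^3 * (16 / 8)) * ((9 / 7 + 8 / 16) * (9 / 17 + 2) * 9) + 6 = 3084153/48013 = 64.24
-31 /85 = -0.36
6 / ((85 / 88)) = 6.21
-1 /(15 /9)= -3/5 = -0.60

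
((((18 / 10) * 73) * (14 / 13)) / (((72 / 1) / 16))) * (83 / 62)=84826/2015 = 42.10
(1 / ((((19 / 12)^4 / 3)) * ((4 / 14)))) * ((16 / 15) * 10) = 2322432/130321 = 17.82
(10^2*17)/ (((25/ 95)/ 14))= 90440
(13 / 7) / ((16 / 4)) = 13/28 = 0.46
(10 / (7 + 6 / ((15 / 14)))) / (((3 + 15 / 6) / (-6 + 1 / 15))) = -1780/2079 = -0.86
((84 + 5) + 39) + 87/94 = 12119/94 = 128.93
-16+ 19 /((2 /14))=117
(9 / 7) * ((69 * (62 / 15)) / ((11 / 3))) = 38502/385 = 100.01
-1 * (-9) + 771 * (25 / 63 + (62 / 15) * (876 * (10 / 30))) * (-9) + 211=-293210539/35 = -8377443.97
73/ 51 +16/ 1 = 889/51 = 17.43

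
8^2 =64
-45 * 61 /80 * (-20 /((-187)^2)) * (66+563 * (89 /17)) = 140623605/2377892 = 59.14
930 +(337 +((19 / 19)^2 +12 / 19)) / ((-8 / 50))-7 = -1193.45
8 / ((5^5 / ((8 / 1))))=64/3125 = 0.02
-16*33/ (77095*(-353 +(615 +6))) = -132/5165365 = 0.00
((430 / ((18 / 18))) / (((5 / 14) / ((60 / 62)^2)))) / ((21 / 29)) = 1496400/961 = 1557.13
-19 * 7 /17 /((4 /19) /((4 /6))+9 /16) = -40432/4539 = -8.91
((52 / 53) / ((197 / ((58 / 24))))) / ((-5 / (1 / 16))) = -377/2505840 = 0.00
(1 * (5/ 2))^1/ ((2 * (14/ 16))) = 10/7 = 1.43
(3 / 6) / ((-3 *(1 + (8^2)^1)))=-1/390 = 0.00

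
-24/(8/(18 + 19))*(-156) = 17316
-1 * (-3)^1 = 3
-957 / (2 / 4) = -1914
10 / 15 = 2/3 = 0.67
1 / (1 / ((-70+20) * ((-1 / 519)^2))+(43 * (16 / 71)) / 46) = -81650/439849313 = 0.00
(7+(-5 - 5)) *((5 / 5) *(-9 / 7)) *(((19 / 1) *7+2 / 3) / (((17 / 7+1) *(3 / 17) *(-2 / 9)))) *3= -184059/16 = -11503.69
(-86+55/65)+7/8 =-8765/104 = -84.28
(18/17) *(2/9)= 4/17 = 0.24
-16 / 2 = -8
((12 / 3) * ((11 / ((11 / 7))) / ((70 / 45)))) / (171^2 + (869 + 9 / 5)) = 90/150559 = 0.00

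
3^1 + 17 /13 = 4.31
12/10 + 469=2351/5 = 470.20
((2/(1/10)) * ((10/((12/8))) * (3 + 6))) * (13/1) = 15600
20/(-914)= -10/457 = -0.02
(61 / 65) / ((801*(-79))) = -61/4113135 = 0.00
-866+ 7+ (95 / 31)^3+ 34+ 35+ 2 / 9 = -204038053/268119 = -761.00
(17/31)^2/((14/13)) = 3757/13454 = 0.28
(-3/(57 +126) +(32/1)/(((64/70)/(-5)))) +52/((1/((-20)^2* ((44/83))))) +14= 55011974/5063 = 10865.49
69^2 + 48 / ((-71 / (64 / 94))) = 15885921/3337 = 4760.54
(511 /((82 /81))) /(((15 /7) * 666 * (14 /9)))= 0.23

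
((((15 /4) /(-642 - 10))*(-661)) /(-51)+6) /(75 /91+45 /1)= 23906701/184881120 = 0.13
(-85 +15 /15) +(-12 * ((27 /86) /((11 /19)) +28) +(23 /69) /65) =-39338437/92235 = -426.50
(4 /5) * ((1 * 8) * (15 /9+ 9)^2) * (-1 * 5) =-32768/9 = -3640.89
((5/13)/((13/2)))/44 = 5/3718 = 0.00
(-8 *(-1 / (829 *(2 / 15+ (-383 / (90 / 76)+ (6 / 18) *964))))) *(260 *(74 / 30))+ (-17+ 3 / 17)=-3098654/155023 = -19.99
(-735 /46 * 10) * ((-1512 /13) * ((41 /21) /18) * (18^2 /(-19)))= -195274800/5681 = -34373.31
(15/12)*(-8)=-10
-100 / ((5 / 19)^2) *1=-1444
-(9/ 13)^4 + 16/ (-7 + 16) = 397927/257049 = 1.55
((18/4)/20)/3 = 3/40 = 0.08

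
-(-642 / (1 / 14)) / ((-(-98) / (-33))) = -21186/7 = -3026.57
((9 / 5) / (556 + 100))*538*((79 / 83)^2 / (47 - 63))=-15109461/180767360 = -0.08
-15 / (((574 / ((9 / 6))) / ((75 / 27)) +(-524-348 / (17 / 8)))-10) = 2125/79334 = 0.03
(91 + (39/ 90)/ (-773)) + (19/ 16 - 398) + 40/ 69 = -434139499/1422320 = -305.23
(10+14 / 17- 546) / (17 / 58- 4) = 527684/3655 = 144.37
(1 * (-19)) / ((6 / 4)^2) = -76/9 = -8.44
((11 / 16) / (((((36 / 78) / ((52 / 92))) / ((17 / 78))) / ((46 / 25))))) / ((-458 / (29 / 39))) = -5423/9892800 = 0.00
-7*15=-105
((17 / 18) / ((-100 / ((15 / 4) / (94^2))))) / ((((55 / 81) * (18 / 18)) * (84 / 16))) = -153/136074400 = 0.00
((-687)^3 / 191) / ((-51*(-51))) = -36026967/55199 = -652.67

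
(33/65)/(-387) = -11/8385 = 0.00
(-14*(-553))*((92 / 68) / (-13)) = -178066/221 = -805.73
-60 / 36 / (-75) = 1/45 = 0.02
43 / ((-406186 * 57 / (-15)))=215/7717534 = 0.00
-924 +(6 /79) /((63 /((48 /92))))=-924.00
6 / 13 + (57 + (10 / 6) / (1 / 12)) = 1007/13 = 77.46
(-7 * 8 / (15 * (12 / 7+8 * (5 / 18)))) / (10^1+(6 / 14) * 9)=-0.07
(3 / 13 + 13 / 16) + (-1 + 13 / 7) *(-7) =-1031/208 = -4.96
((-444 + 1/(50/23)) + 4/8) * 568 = -6291168/25 = -251646.72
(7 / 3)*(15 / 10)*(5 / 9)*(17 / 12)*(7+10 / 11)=17255/792 = 21.79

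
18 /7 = 2.57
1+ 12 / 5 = 17/5 = 3.40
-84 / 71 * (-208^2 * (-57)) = -207148032/71 = -2917577.92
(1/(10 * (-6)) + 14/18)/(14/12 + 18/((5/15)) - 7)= 137/8670 = 0.02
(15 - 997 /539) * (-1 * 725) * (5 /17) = -2804.10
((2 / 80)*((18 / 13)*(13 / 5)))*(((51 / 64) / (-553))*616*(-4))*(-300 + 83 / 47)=-70771833/742600 = -95.30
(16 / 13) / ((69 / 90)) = 480/299 = 1.61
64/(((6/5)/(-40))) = -6400/3 = -2133.33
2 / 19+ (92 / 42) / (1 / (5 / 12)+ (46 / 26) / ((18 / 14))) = 201356/293797 = 0.69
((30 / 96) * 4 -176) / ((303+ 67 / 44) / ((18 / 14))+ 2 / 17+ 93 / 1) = -1176417/2221349 = -0.53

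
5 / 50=1/10 = 0.10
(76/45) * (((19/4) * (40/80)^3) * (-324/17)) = -19.11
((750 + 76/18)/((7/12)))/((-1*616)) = -3394/1617 = -2.10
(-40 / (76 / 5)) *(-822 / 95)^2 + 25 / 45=-12128017/61731 = -196.47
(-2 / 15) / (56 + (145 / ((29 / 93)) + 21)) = -1/4065 = 0.00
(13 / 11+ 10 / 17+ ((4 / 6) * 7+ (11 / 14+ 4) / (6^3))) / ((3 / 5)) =18262085/1696464 = 10.76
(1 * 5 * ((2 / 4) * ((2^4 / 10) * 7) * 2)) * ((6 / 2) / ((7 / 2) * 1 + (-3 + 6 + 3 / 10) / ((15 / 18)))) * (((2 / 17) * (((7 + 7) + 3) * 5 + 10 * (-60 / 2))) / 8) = -451500/6341 = -71.20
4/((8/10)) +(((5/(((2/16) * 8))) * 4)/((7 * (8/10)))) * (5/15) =130/21 = 6.19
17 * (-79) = -1343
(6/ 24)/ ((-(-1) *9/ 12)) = 1/3 = 0.33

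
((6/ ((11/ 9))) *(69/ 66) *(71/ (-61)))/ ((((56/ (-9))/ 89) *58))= 35316891/23973488 = 1.47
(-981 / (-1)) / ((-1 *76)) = -12.91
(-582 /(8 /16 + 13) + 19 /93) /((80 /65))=-34.86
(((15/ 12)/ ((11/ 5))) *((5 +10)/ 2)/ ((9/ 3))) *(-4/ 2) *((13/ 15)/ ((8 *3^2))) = -325/9504 = -0.03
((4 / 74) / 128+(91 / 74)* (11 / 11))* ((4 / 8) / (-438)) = -971/691456 = 0.00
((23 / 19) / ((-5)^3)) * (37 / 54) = -851/128250 = -0.01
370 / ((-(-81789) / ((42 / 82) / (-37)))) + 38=42475684/1117783 = 38.00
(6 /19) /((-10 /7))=-21/95 = -0.22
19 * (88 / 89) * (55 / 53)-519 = -2356163/4717 = -499.50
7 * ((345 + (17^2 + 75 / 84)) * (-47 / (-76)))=835519/304 = 2748.42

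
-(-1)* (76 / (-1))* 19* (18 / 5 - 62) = 421648/5 = 84329.60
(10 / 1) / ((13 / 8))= 80/13 = 6.15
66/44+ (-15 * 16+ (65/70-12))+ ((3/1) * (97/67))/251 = -29377262/117719 = -249.55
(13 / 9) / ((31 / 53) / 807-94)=-185341/12061329 = -0.02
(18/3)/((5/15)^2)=54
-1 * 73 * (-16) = 1168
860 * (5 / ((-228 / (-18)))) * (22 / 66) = 113.16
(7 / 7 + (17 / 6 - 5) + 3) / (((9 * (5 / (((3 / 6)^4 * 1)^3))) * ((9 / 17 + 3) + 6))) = 187/179159040 = 0.00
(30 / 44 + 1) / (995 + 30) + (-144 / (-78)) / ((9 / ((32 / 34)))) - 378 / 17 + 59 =552567181/14950650 = 36.96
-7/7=-1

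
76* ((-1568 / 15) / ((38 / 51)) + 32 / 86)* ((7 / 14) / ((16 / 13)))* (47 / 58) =-21827364/6235 = -3500.78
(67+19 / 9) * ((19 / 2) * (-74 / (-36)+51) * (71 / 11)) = 400659745/1782 = 224837.12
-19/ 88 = -0.22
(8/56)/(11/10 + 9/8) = 40/623 = 0.06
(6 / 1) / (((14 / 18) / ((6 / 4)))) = 11.57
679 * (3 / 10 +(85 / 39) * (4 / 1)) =2388043/390 = 6123.19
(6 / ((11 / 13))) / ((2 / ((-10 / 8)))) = -4.43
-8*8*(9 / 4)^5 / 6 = -19683/32 = -615.09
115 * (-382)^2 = 16781260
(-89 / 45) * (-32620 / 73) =580636/657 = 883.77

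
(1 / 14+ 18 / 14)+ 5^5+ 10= 43909/14 = 3136.36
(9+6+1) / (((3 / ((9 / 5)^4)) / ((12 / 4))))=104976/625 = 167.96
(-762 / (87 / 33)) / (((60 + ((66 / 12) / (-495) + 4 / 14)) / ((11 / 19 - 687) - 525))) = 957046860/164749 = 5809.12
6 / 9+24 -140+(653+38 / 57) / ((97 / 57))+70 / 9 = 241435/873 = 276.56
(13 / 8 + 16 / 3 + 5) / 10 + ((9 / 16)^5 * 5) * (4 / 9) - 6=-18398677/3932160 = -4.68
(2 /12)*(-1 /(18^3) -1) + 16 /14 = 239105/244944 = 0.98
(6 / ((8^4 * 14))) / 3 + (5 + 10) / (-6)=-71679/28672 = -2.50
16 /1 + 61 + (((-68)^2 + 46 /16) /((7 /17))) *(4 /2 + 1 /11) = 1320027/56 = 23571.91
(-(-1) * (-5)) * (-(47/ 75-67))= -4978/15 = -331.87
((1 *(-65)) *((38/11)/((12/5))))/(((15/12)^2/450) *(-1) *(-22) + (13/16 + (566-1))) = -18525/112046 = -0.17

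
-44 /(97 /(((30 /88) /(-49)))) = 15/4753 = 0.00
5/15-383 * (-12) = 13789/3 = 4596.33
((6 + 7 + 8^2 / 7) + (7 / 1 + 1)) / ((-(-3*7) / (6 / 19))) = 422/931 = 0.45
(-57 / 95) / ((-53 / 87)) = 261/265 = 0.98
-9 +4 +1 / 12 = -59/12 = -4.92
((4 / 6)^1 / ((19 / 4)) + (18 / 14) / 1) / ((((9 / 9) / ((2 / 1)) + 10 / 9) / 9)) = 30726/3857 = 7.97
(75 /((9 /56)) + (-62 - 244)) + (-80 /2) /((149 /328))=32458/447 = 72.61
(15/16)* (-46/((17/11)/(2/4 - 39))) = 292215/272 = 1074.32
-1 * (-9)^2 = -81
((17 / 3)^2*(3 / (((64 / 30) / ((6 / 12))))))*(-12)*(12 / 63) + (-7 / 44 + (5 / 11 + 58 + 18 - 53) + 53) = 1901/77 = 24.69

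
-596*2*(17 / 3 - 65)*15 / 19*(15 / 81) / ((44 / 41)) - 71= 53969447/5643 = 9563.96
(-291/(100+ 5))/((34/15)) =-291/238 = -1.22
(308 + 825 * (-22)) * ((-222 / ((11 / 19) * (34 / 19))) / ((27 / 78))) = 563291404/51 = 11044929.49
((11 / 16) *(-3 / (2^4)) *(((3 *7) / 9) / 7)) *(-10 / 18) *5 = 275/2304 = 0.12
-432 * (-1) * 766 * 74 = 24487488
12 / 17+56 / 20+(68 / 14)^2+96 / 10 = 152846/4165 = 36.70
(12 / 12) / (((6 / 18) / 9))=27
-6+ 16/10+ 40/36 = -148/45 = -3.29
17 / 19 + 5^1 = 5.89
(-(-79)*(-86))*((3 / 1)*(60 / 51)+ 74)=-8954492/17 = -526734.82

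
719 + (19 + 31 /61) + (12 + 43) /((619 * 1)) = 27888686/37759 = 738.60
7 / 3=2.33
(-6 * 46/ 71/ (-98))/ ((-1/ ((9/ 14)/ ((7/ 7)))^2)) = -5589/340942 = -0.02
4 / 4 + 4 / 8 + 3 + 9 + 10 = 47/2 = 23.50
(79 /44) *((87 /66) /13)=2291/12584 = 0.18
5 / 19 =0.26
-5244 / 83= -63.18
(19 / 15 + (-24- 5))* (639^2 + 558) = -56697888/5 = -11339577.60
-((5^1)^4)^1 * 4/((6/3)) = -1250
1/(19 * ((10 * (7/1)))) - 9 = -11969/1330 = -9.00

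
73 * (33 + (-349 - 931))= -91031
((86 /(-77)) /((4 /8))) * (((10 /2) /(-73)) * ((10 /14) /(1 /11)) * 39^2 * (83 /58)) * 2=542844900/103733 = 5233.10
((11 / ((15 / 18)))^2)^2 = 18974736/625 = 30359.58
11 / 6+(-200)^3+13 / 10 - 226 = -120003343/15 = -8000222.87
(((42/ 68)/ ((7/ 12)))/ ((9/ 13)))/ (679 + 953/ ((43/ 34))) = 1118/1047183 = 0.00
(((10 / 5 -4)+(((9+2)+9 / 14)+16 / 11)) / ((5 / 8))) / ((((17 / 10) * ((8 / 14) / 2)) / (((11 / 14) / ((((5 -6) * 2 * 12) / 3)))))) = -3.59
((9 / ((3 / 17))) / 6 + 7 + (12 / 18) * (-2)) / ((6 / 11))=935/36 = 25.97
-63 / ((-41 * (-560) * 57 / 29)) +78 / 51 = 1618841/1059440 = 1.53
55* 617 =33935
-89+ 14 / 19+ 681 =11262/19 = 592.74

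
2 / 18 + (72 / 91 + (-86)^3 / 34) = -260452369/13923 = -18706.63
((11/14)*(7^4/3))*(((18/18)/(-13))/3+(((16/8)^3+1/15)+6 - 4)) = 3693767/585 = 6314.13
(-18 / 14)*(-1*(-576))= -5184/7 = -740.57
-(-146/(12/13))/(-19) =-949/114 = -8.32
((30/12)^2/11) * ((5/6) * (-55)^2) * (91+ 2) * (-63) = -67134375/8 = -8391796.88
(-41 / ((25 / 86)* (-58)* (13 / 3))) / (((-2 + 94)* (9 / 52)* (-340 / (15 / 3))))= -1763/3401700 = 0.00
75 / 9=25/3 = 8.33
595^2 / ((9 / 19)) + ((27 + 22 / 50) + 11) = 168170524/225 = 747424.55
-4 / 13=-0.31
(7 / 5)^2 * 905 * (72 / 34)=319284/85 = 3756.28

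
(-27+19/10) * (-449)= 112699/10 = 11269.90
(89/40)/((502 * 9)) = 89/180720 = 0.00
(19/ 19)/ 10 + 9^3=7291/10 = 729.10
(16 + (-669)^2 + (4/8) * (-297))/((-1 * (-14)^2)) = -894857/392 = -2282.80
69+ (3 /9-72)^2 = 46846/9 = 5205.11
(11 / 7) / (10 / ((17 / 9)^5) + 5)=15618427/53828425 = 0.29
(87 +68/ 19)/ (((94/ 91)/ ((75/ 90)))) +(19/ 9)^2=22431977/289332 = 77.53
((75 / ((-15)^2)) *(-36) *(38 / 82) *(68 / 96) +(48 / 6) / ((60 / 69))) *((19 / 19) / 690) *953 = 685207/94300 = 7.27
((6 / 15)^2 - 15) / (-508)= 371/12700 = 0.03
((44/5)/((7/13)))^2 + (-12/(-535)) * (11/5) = 35015156/131075 = 267.14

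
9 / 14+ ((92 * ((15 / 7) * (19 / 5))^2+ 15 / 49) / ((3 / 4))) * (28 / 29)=455539/58 = 7854.12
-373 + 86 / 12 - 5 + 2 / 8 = -4447/12 = -370.58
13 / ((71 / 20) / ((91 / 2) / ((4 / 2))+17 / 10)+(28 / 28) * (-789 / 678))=-1436682/112561 = -12.76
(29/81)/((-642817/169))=-4901/52068177 = 0.00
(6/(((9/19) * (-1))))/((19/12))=-8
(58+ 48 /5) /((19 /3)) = 1014/95 = 10.67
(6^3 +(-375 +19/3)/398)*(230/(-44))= -14765885/13134 = -1124.25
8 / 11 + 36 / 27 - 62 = -1978/33 = -59.94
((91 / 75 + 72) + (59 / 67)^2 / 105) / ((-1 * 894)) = -28760183/351152025 = -0.08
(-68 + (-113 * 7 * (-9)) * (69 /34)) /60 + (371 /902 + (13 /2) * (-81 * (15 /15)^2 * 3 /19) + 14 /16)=689664499/4370190 = 157.81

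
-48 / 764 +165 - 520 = -67817/191 = -355.06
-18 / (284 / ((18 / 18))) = -9/142 = -0.06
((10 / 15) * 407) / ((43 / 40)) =32560/129 = 252.40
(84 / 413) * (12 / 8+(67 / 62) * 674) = 271506/1829 = 148.45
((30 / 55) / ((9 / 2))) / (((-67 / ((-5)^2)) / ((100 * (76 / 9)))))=-38.19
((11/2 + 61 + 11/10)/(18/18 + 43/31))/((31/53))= 48.42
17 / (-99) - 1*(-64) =6319/99 = 63.83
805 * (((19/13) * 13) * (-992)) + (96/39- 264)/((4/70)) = -197303820/13 = -15177216.92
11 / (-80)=-11/80 = -0.14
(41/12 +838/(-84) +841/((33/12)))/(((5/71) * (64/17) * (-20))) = -66750721/1182720 = -56.44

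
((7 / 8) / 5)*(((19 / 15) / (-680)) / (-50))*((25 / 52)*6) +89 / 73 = 629417709/516256000 = 1.22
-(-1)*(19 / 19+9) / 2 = 5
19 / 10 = 1.90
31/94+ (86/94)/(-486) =3745/11421 = 0.33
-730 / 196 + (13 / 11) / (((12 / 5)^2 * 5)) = -285895/77616 = -3.68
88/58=44/29 = 1.52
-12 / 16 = -3/4 = -0.75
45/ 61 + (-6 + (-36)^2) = 78735/61 = 1290.74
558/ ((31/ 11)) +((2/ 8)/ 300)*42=39607/200 = 198.04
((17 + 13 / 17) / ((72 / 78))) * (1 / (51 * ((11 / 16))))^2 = 251264/16050771 = 0.02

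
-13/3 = -4.33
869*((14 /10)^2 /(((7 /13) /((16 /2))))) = 632632/25 = 25305.28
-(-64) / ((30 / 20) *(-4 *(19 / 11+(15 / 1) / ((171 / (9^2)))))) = -3344/2769 = -1.21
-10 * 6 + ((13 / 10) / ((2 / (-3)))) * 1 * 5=-279/4 = -69.75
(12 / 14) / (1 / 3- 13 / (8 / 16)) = -0.03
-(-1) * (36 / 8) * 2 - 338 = -329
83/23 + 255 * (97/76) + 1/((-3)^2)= 5178665/15732 = 329.18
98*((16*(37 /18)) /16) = 1813/9 = 201.44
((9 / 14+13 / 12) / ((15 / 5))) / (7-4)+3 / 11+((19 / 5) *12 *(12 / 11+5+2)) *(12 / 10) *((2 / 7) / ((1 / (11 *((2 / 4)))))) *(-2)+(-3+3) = -41312311/29700 = -1390.99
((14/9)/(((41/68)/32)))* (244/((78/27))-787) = -278227712/4797 = -58000.36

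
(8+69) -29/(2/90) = -1228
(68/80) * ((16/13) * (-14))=-952/65 = -14.65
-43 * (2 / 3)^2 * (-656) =12536.89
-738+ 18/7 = -5148/7 = -735.43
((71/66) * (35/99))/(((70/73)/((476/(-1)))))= -616777/3267 = -188.79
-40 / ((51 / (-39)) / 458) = 238160/17 = 14009.41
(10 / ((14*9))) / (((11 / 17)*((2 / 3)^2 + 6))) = 85/4466 = 0.02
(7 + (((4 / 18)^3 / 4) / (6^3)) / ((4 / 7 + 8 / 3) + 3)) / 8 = 24065755/27503712 = 0.88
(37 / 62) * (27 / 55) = 999/3410 = 0.29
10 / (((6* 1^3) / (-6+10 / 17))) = -460/51 = -9.02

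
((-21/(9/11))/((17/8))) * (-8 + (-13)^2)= -99176/51 = -1944.63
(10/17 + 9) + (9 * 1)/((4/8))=469/17 = 27.59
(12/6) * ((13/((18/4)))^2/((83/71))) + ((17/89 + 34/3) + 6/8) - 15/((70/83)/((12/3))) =-747054277/16753716 = -44.59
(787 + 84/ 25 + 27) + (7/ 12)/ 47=11524951/14100 = 817.37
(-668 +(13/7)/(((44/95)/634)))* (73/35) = 3908.99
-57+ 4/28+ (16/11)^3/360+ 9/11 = -23491591/419265 = -56.03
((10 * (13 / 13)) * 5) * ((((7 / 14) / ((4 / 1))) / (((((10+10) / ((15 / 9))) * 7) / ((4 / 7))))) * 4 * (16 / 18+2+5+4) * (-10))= -26750/1323 = -20.22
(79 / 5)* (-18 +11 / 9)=-11929/45 = -265.09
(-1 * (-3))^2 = 9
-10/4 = -5/2 = -2.50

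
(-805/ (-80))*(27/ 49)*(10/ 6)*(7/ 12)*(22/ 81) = 1265/864 = 1.46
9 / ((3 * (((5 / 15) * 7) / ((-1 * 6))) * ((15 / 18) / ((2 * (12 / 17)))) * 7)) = -7776/4165 = -1.87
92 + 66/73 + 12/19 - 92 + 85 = 120025/1387 = 86.54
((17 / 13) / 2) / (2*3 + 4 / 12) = 51/494 = 0.10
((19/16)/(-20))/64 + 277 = 277.00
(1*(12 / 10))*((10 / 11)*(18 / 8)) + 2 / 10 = 2.65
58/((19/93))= 5394/19 = 283.89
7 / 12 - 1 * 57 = -677/12 = -56.42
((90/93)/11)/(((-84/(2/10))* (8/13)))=-13/38192 = 0.00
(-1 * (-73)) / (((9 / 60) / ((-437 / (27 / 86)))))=-54869720/81 = -677403.95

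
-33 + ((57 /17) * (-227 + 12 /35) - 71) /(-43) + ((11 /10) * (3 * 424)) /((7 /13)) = 2584.84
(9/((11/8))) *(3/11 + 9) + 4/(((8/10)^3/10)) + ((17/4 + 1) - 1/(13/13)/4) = 139217/968 = 143.82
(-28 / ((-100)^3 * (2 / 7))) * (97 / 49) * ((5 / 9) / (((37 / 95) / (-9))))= -1843/740000 = 0.00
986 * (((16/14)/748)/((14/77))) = 58/7 = 8.29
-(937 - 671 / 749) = -701142/749 = -936.10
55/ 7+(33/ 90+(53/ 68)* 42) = 73112/1785 = 40.96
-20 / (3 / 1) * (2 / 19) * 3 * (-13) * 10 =5200/19 = 273.68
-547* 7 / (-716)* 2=3829/358 = 10.70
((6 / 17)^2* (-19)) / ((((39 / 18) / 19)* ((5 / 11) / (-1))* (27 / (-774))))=-24588432/18785 = -1308.94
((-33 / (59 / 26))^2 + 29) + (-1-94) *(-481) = 159901408/3481 = 45935.48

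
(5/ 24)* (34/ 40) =17/96 = 0.18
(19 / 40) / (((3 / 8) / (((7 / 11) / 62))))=133/10230 = 0.01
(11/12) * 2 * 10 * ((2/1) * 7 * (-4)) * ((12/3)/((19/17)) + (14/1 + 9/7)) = -1103960/57 = -19367.72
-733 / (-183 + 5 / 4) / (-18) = -1466/6543 = -0.22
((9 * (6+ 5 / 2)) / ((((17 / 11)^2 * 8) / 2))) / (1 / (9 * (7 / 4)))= 68607/544 = 126.12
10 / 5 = 2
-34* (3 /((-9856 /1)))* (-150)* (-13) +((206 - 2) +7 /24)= 1659299/7392 = 224.47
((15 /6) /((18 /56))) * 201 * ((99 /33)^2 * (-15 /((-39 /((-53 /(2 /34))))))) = -63385350/13 = -4875796.15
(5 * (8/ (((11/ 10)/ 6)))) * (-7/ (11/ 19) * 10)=-3192000/121 = -26380.17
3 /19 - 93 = -1764/19 = -92.84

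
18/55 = 0.33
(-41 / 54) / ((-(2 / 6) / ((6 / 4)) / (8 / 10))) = 41/15 = 2.73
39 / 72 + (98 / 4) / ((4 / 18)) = 2659/24 = 110.79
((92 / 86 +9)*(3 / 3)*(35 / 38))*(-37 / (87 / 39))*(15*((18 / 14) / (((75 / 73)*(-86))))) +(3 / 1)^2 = 173512125/4075196 = 42.58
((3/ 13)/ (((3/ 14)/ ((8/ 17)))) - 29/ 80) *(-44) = -28061/4420 = -6.35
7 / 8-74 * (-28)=16583/8 = 2072.88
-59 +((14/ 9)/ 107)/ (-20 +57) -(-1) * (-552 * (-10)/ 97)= -7231735/3456207 = -2.09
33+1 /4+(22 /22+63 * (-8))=-1879/4 = -469.75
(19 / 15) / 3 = 19/45 = 0.42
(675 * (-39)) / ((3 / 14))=-122850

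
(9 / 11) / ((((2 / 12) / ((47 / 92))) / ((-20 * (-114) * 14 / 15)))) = 1350216/253 = 5336.82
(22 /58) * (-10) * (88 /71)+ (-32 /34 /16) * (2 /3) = -4.74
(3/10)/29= 3/290 = 0.01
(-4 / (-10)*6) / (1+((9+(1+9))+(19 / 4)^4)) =1024/225735 = 0.00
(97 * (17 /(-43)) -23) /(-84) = 1319/1806 = 0.73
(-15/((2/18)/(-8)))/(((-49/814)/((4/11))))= -319680/49 = -6524.08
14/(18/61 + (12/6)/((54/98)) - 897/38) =-125172/175961 = -0.71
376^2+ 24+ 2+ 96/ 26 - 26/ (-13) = 1838300/13 = 141407.69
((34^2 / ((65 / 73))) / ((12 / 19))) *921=123058801/65 = 1893212.32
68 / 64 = 17/16 = 1.06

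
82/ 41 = 2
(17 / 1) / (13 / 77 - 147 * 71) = -1309/803636 = 0.00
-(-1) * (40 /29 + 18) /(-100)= -281/1450 = -0.19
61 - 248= -187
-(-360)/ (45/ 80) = 640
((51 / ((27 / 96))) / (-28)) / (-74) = 68/777 = 0.09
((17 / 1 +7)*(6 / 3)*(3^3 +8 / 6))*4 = 5440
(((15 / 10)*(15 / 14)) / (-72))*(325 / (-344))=1625/77056 = 0.02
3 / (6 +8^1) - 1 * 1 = -11/14 = -0.79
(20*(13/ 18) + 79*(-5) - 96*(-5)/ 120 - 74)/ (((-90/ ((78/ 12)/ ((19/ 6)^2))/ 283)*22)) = 2983669/71478 = 41.74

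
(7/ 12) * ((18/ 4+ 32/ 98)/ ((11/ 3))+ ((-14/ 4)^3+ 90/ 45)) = -5169/224 = -23.08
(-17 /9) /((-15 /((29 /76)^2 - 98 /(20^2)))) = -244001/19494000 = -0.01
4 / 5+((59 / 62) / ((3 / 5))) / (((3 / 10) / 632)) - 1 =4660721/1395 = 3341.02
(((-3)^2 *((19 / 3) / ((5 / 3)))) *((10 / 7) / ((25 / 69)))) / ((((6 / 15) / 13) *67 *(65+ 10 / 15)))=460161/461965 = 1.00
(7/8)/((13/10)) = 35/52 = 0.67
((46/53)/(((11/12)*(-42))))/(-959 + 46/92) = 184/7823277 = 0.00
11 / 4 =2.75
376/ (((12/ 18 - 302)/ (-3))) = 423/113 = 3.74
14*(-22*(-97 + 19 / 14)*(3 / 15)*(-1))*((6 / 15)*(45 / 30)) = -88374/25 = -3534.96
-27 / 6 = -9/2 = -4.50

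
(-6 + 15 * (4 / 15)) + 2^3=6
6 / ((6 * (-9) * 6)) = -1/54 = -0.02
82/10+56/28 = 51/5 = 10.20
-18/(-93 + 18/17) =102/521 = 0.20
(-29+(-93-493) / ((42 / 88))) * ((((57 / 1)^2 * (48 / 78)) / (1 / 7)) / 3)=-76222984/13 = -5863306.46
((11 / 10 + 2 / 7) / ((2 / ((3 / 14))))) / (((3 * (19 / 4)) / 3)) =291/9310 = 0.03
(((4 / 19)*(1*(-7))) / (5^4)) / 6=-14/35625 = 0.00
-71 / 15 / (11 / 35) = -497/33 = -15.06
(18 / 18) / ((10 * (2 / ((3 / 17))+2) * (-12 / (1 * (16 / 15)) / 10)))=-1/150 = -0.01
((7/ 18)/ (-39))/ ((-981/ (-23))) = -161/688662 = 0.00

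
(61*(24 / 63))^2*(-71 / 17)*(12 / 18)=-1503.55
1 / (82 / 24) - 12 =-480/41 = -11.71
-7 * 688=-4816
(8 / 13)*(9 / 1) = 5.54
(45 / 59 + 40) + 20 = 3585/59 = 60.76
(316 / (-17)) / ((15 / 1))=-316/255 = -1.24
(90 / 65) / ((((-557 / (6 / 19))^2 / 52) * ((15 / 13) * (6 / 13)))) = 24336/559999445 = 0.00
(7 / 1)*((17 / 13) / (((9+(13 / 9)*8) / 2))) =2142/2405 = 0.89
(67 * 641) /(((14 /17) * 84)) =730099/1176 = 620.83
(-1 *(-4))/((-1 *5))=-4/5 = -0.80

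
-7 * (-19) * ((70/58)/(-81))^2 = 162925/5517801 = 0.03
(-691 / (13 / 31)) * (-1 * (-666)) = -14266386/13 = -1097414.31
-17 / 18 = -0.94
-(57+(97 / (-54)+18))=-3953/54 = -73.20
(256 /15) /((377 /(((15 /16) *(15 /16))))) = 15/377 = 0.04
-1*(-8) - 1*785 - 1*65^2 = -5002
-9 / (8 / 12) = -27/2 = -13.50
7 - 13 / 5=22/5 = 4.40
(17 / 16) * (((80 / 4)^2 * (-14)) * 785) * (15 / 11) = -70061250/11 = -6369204.55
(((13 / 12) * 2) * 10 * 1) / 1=65/3 = 21.67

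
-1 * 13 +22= 9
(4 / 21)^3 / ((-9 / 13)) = -832/83349 = -0.01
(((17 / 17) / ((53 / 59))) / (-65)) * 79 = -4661/3445 = -1.35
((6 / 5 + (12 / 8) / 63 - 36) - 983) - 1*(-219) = -167743/210 = -798.78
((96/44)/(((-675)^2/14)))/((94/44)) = 224/7138125 = 0.00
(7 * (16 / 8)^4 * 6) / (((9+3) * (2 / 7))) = 196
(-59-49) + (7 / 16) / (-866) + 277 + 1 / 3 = 7038827/41568 = 169.33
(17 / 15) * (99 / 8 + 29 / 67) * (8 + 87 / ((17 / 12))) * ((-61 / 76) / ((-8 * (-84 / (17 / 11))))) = -420021295/225840384 = -1.86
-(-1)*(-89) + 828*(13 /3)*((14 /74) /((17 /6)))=94715/629 = 150.58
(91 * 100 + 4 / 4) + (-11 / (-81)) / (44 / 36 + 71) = 53240861/5850 = 9101.00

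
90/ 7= 12.86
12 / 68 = 3/17 = 0.18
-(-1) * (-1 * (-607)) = 607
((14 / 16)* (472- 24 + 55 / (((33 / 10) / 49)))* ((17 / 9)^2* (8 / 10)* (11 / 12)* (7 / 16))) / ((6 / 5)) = 295497587/279936 = 1055.59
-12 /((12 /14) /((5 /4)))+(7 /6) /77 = -577/33 = -17.48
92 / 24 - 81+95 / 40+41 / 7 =-11581/168 = -68.93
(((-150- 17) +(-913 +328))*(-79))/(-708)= -83.91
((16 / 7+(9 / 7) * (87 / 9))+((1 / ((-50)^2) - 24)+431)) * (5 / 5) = 7380007/17500 = 421.71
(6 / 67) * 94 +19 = 1837/67 = 27.42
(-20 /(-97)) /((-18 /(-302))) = 3020/873 = 3.46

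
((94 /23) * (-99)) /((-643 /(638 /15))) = 1979076/73945 = 26.76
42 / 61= 0.69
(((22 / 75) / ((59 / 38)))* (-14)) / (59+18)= -152/4425 = -0.03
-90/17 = -5.29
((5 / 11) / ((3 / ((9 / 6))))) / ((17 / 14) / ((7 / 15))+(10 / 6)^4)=3969/180191 = 0.02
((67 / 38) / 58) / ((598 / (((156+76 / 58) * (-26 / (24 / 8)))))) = -152827/2205102 = -0.07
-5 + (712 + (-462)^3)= -98610421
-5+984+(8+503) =1490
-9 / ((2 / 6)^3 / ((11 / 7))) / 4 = -2673/28 = -95.46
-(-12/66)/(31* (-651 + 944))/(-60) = -1/2997390 = 0.00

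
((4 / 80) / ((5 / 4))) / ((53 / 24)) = 24/1325 = 0.02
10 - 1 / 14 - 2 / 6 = 403/42 = 9.60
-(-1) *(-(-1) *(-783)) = -783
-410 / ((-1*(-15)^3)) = -82/675 = -0.12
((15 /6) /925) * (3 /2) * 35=21/148 = 0.14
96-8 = 88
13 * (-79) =-1027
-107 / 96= -1.11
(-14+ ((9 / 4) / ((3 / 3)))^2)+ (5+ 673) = 10705/16 = 669.06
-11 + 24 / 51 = -179/17 = -10.53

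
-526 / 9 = -58.44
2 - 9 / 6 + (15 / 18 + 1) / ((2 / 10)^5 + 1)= 43753/18756 = 2.33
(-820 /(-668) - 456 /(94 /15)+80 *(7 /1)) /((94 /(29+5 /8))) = 908642595/5902448 = 153.94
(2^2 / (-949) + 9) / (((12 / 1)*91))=8537/1036308 = 0.01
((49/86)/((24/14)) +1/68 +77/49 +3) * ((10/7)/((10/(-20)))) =-3020155/214914 = -14.05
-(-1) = 1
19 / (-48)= -19/48 = -0.40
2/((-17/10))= -20/17 = -1.18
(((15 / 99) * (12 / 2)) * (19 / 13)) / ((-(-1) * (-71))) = -190/10153 = -0.02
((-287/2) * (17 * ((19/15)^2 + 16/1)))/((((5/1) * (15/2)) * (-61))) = 19325719/1029375 = 18.77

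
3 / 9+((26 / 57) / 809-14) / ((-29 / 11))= 2515625/445759 = 5.64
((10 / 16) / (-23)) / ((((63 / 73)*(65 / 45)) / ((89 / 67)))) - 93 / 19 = -104949079/21315112 = -4.92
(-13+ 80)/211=67/211 = 0.32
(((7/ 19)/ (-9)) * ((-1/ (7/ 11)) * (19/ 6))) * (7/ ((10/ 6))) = 77/90 = 0.86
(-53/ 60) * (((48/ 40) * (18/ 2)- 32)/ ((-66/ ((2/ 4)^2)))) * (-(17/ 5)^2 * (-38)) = -15424219/495000 = -31.16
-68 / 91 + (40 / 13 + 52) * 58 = 3193.71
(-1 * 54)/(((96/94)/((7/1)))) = -2961/8 = -370.12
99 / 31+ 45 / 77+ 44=114046/2387 = 47.78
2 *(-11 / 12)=-11/6 = -1.83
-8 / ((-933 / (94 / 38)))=376/17727 = 0.02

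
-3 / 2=-1.50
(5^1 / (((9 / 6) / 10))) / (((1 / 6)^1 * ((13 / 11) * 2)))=1100/13 = 84.62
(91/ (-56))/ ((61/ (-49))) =637/488 = 1.31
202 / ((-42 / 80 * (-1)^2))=-8080/21 = -384.76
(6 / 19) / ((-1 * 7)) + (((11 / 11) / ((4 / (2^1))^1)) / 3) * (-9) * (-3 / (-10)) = -1317/2660 = -0.50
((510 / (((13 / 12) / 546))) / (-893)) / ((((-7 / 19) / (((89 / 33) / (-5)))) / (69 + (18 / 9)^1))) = -15468912/517 = -29920.53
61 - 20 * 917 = -18279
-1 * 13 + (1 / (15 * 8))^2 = -13.00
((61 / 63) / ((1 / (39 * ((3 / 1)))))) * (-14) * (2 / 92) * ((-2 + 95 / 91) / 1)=5307/161 = 32.96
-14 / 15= -0.93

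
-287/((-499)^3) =287/124251499 = 0.00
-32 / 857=-0.04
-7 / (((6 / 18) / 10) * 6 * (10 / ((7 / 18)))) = -49/36 = -1.36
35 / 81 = 0.43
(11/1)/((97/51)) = 561/97 = 5.78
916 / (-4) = -229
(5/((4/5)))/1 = 25/4 = 6.25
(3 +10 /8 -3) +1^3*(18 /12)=11/4 = 2.75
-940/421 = -2.23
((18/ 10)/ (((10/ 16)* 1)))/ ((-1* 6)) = -12/25 = -0.48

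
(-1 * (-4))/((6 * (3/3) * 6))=1/9 = 0.11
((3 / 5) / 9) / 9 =1/135 = 0.01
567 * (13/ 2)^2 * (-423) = -40533129/4 = -10133282.25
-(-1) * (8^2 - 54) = 10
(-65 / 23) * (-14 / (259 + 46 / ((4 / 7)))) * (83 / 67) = 21580/149477 = 0.14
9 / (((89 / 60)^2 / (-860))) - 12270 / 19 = -626606670/150499 = -4163.53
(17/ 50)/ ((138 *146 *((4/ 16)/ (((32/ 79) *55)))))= 2992/1989615 = 0.00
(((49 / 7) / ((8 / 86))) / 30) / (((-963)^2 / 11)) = 3311/111284280 = 0.00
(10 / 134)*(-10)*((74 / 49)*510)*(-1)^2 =-1887000/3283 = -574.78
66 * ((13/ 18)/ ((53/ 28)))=4004/159 = 25.18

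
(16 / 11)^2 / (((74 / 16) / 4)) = 8192/4477 = 1.83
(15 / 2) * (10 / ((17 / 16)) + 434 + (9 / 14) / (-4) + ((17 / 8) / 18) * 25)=38230625/11424 = 3346.52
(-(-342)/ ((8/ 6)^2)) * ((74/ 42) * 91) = 30844.12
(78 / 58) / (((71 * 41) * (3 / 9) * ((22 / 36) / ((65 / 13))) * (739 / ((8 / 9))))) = 9360/686242051 = 0.00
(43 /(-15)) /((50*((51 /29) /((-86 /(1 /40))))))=112.15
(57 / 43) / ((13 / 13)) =1.33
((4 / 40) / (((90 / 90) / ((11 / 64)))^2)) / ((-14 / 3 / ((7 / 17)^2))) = -2541/23674880 = 0.00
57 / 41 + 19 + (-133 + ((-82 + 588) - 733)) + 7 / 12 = -166801/492 = -339.03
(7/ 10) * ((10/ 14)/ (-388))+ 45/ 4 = 8729/776 = 11.25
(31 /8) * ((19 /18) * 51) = 10013/48 = 208.60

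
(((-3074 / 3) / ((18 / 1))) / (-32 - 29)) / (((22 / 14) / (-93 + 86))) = -75313/18117 = -4.16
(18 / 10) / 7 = 9/35 = 0.26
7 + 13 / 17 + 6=234/17 = 13.76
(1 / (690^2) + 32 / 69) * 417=30691339/158700 = 193.39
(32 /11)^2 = 1024/121 = 8.46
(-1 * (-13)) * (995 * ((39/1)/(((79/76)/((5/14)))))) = 95848350/553 = 173324.32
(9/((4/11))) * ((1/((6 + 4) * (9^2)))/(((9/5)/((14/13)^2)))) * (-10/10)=-539/27378 = -0.02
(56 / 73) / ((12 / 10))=0.64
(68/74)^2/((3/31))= 35836/4107 = 8.73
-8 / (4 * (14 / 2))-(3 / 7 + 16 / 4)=-33/7 = -4.71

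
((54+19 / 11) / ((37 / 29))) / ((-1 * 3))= -17777/1221 = -14.56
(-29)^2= 841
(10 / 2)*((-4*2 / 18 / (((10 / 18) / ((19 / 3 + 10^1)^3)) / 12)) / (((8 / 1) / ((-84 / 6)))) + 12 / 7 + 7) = 23061949/63 = 366062.68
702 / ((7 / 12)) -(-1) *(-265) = 6569/7 = 938.43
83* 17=1411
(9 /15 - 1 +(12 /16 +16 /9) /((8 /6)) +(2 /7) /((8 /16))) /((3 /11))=38203/5040 = 7.58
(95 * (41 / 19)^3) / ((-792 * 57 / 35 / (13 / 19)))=-156795275/309642696 = -0.51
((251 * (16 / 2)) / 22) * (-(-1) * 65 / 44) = 134.83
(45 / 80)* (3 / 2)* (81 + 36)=3159/32 = 98.72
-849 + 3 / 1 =-846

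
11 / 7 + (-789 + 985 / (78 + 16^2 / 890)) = -188958781/243866 = -774.85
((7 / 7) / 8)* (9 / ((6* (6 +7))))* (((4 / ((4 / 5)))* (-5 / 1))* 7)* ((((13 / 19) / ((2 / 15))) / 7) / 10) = -225/1216 = -0.19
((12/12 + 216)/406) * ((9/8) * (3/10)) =837/4640 = 0.18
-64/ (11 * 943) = -64/10373 = -0.01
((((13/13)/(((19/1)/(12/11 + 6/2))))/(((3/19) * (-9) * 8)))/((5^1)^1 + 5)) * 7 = -7/528 = -0.01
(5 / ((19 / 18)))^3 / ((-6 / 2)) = -243000/6859 = -35.43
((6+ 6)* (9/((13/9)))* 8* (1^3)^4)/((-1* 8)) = -972/13 = -74.77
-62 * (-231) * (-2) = -28644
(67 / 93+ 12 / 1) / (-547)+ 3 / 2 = 150247/101742 = 1.48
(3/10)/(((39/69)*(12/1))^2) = 529/81120 = 0.01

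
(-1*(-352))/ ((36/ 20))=1760/9 = 195.56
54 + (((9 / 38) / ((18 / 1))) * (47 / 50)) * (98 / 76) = 7799903/144400 = 54.02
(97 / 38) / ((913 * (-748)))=-97/25951112 = 0.00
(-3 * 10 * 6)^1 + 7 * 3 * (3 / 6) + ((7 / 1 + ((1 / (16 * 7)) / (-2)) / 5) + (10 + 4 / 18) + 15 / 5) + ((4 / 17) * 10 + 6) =-140.93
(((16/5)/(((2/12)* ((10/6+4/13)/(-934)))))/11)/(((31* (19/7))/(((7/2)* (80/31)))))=-195826176/2209339 = -88.64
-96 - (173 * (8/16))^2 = -30313/4 = -7578.25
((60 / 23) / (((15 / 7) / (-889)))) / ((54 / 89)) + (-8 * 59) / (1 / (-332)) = 96205490/621 = 154920.27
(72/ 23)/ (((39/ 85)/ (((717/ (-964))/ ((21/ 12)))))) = -2.90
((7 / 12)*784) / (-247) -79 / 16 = -6.79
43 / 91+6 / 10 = 488/455 = 1.07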